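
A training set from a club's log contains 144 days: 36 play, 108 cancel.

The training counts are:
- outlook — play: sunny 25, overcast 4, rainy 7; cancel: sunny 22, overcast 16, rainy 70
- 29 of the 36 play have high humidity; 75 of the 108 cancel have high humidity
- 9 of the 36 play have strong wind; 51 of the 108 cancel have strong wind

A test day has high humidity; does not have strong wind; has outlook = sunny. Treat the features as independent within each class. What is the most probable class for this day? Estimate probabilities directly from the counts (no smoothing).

play

play: (36/144) × (25/36) × (29/36) × (27/36) ≈ 0.10489
cancel: (108/144) × (22/108) × (75/108) × (57/108) ≈ 0.0559949
Highest score → play.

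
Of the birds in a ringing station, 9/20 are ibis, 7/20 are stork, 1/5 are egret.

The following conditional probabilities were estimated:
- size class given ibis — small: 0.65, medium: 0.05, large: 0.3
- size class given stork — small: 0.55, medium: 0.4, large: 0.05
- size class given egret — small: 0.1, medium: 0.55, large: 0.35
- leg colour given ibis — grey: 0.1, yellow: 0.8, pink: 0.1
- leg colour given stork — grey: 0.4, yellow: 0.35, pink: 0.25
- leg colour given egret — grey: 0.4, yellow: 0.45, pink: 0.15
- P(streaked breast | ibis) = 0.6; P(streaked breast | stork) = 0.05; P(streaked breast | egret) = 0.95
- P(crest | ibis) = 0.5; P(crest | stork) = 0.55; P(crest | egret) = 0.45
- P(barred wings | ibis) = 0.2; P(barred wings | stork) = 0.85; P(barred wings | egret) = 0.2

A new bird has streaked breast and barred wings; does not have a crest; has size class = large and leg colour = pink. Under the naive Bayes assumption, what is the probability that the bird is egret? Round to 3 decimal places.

0.551

ibis: 0.45 × 0.3 × 0.1 × 0.6 × (1−0.5) × 0.2 = 0.00081
stork: 0.35 × 0.05 × 0.25 × 0.05 × (1−0.55) × 0.85 = 0.000083671875
egret: 0.2 × 0.35 × 0.15 × 0.95 × (1−0.45) × 0.2 = 0.00109725
P(egret | x) = 0.00109725 / 0.001990921875 ≈ 0.551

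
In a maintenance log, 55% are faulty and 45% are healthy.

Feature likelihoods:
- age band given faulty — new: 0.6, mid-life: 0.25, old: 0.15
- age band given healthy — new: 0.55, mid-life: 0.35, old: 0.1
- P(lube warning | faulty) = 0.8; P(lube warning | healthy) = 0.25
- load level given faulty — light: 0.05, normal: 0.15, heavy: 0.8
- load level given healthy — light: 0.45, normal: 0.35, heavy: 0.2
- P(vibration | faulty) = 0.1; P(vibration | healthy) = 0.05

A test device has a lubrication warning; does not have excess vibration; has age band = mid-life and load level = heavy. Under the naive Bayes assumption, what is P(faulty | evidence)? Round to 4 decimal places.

faulty: 0.55 × 0.25 × 0.8 × 0.8 × (1−0.1) = 0.0792
healthy: 0.45 × 0.35 × 0.25 × 0.2 × (1−0.05) = 0.00748125
P(faulty | x) = 0.0792 / 0.08668125 ≈ 0.9137

0.9137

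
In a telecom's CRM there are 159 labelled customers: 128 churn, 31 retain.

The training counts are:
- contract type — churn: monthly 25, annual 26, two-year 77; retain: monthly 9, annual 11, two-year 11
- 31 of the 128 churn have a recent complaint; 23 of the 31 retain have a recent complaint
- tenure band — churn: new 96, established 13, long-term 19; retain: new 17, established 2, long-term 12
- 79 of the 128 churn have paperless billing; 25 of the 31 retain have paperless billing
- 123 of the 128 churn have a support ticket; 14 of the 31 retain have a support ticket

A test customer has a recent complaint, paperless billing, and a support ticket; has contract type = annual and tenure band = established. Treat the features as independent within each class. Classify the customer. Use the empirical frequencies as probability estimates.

churn

churn: (128/159) × (26/128) × (31/128) × (13/128) × (79/128) × (123/128) ≈ 0.00238547
retain: (31/159) × (11/31) × (23/31) × (2/31) × (25/31) × (14/31) ≈ 0.00120608
Highest score → churn.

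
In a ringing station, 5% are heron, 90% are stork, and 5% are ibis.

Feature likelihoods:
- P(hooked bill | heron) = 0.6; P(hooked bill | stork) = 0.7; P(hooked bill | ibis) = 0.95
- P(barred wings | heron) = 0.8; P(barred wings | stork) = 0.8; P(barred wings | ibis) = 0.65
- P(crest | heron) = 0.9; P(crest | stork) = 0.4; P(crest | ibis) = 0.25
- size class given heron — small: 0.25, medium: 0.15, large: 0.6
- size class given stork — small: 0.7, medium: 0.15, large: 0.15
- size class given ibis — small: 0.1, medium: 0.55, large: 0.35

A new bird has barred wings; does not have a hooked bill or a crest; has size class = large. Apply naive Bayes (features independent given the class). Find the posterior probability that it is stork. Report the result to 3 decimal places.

heron: 0.05 × (1−0.6) × 0.8 × (1−0.9) × 0.6 = 0.00096
stork: 0.9 × (1−0.7) × 0.8 × (1−0.4) × 0.15 = 0.01944
ibis: 0.05 × (1−0.95) × 0.65 × (1−0.25) × 0.35 = 0.0004265625
P(stork | x) = 0.01944 / 0.0208265625 ≈ 0.933

0.933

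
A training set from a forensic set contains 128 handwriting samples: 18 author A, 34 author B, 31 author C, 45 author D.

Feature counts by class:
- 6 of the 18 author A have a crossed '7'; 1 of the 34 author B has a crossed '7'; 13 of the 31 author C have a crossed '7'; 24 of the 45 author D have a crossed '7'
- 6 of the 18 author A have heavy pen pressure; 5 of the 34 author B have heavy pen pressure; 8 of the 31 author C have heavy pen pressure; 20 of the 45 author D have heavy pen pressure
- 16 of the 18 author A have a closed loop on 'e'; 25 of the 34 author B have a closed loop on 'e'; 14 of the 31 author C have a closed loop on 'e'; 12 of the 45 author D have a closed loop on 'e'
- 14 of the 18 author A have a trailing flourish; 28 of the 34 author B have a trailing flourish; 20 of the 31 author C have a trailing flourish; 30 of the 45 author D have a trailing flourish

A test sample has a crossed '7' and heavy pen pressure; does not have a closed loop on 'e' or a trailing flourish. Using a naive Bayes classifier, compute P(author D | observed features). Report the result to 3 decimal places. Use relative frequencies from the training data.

0.786

author A: (18/128) × (6/18) × (6/18) × (2/18) × (4/18) ≈ 0.000385802
author B: (34/128) × (1/34) × (5/34) × (9/34) × (6/34) ≈ 0.0000536682
author C: (31/128) × (13/31) × (8/31) × (17/31) × (11/31) ≈ 0.00510011
author D: (45/128) × (24/45) × (20/45) × (33/45) × (15/45) ≈ 0.0203704
P(author D | x) = 0.0203704 / 0.0259099802 ≈ 0.786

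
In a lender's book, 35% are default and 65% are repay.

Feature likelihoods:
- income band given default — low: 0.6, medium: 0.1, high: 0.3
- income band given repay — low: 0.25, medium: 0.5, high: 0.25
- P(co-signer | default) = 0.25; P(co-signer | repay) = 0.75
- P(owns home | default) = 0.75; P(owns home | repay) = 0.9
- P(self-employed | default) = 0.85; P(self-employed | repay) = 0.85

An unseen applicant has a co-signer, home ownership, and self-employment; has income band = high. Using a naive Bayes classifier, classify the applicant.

default: 0.35 × 0.3 × 0.25 × 0.75 × 0.85 = 0.016734375
repay: 0.65 × 0.25 × 0.75 × 0.9 × 0.85 = 0.093234375
Highest score → repay.

repay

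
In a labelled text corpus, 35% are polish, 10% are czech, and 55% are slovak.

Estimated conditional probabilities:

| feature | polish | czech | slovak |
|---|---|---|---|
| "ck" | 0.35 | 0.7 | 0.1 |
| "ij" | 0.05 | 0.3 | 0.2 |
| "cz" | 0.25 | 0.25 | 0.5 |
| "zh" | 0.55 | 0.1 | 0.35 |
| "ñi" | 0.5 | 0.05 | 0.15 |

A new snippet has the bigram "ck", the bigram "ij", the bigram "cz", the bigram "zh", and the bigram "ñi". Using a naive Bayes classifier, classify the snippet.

polish

polish: 0.35 × 0.35 × 0.05 × 0.25 × 0.55 × 0.5 = 0.00042109375
czech: 0.1 × 0.7 × 0.3 × 0.25 × 0.1 × 0.05 = 0.00002625
slovak: 0.55 × 0.1 × 0.2 × 0.5 × 0.35 × 0.15 = 0.00028875
Highest score → polish.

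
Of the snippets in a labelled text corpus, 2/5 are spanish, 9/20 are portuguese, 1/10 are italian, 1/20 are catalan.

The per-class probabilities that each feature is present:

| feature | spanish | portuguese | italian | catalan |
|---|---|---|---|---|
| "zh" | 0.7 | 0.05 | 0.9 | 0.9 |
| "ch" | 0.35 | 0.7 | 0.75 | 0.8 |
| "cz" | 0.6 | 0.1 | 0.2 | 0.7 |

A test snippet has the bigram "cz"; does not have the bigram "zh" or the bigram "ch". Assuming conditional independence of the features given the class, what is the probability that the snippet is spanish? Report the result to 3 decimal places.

spanish: 0.4 × (1−0.7) × (1−0.35) × 0.6 = 0.0468
portuguese: 0.45 × (1−0.05) × (1−0.7) × 0.1 = 0.012825
italian: 0.1 × (1−0.9) × (1−0.75) × 0.2 = 0.0005
catalan: 0.05 × (1−0.9) × (1−0.8) × 0.7 = 0.0007
P(spanish | x) = 0.0468 / 0.060825 ≈ 0.769

0.769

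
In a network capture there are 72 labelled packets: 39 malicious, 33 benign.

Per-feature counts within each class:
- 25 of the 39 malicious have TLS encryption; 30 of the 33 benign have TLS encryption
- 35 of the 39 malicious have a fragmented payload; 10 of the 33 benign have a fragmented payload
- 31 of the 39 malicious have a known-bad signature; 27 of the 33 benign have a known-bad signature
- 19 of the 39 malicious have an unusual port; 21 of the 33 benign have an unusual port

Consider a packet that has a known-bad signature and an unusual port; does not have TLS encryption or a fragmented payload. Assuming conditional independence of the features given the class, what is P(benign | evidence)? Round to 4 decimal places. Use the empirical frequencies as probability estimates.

0.6619

malicious: (39/72) × (14/39) × (4/39) × (31/39) × (19/39) ≈ 0.00772284
benign: (33/72) × (3/33) × (23/33) × (27/33) × (21/33) ≈ 0.0151202
P(benign | x) = 0.0151202 / 0.02284304 ≈ 0.6619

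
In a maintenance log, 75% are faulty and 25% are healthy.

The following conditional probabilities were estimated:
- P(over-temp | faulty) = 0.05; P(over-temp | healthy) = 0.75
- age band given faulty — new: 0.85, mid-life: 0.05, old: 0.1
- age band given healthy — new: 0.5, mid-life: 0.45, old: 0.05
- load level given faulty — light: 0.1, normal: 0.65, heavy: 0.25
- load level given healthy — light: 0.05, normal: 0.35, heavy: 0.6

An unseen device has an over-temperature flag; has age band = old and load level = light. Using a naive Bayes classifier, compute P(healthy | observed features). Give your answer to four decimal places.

0.5556

faulty: 0.75 × 0.05 × 0.1 × 0.1 = 0.000375
healthy: 0.25 × 0.75 × 0.05 × 0.05 = 0.00046875
P(healthy | x) = 0.00046875 / 0.00084375 ≈ 0.5556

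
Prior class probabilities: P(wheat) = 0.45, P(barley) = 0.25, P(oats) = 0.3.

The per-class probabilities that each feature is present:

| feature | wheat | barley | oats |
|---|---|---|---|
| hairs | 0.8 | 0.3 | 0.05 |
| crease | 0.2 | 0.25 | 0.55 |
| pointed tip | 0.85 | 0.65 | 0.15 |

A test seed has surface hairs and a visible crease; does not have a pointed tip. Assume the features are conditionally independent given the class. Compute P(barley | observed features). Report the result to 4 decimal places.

wheat: 0.45 × 0.8 × 0.2 × (1−0.85) = 0.0108
barley: 0.25 × 0.3 × 0.25 × (1−0.65) = 0.0065625
oats: 0.3 × 0.05 × 0.55 × (1−0.15) = 0.0070125
P(barley | x) = 0.0065625 / 0.024375 ≈ 0.2692

0.2692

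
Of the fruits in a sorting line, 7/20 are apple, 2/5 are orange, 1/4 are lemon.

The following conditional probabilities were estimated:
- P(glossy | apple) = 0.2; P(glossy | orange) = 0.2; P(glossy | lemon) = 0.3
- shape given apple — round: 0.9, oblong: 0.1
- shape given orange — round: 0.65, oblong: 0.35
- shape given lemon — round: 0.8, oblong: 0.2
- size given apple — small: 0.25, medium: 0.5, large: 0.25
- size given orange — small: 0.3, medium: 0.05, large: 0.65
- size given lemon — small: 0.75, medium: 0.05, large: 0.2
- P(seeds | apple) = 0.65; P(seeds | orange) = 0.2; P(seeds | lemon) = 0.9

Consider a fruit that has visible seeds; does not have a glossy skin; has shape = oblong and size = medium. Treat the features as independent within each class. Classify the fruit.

apple

apple: 0.35 × (1−0.2) × 0.1 × 0.5 × 0.65 = 0.0091
orange: 0.4 × (1−0.2) × 0.35 × 0.05 × 0.2 = 0.00112
lemon: 0.25 × (1−0.3) × 0.2 × 0.05 × 0.9 = 0.001575
Highest score → apple.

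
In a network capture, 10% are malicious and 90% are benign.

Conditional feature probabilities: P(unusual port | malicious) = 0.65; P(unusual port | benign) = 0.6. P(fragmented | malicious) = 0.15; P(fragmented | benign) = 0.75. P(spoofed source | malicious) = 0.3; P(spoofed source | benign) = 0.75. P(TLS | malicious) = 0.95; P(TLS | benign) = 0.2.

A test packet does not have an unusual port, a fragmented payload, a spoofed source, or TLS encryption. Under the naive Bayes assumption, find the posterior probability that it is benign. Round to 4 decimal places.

0.9453

malicious: 0.1 × (1−0.65) × (1−0.15) × (1−0.3) × (1−0.95) = 0.00104125
benign: 0.9 × (1−0.6) × (1−0.75) × (1−0.75) × (1−0.2) = 0.018
P(benign | x) = 0.018 / 0.01904125 ≈ 0.9453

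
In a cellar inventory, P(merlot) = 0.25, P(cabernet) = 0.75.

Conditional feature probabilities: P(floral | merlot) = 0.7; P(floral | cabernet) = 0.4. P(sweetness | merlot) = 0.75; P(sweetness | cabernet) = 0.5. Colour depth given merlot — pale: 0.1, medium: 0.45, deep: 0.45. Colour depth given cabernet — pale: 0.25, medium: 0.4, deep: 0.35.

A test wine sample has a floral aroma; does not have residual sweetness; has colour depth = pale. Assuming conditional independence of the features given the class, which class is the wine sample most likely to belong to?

cabernet

merlot: 0.25 × 0.7 × (1−0.75) × 0.1 = 0.004375
cabernet: 0.75 × 0.4 × (1−0.5) × 0.25 = 0.0375
Highest score → cabernet.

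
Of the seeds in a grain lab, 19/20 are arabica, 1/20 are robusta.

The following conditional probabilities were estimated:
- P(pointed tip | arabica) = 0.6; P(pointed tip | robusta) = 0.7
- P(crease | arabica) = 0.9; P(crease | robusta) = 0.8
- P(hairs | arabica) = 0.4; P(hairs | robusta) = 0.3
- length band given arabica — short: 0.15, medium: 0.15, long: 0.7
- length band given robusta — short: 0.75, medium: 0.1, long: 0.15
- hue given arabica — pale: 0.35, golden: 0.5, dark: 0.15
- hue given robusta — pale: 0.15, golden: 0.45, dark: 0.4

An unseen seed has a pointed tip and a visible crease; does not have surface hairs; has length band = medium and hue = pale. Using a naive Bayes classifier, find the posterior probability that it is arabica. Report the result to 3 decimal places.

0.982

arabica: 0.95 × 0.6 × 0.9 × (1−0.4) × 0.15 × 0.35 = 0.0161595
robusta: 0.05 × 0.7 × 0.8 × (1−0.3) × 0.1 × 0.15 = 0.000294
P(arabica | x) = 0.0161595 / 0.0164535 ≈ 0.982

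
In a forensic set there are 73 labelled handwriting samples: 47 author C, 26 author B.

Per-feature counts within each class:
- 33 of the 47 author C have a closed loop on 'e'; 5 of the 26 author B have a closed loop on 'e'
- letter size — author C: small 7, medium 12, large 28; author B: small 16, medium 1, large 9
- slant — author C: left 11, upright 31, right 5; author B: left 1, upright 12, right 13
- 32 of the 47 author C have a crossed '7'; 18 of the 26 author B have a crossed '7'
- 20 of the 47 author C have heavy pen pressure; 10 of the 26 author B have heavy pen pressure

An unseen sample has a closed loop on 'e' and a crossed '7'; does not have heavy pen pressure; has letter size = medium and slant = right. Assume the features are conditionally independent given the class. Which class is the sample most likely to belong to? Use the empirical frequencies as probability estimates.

author C: (47/73) × (33/47) × (12/47) × (5/47) × (32/47) × (27/47) ≈ 0.00480247
author B: (26/73) × (5/26) × (1/26) × (13/26) × (18/26) × (16/26) ≈ 0.000561164
Highest score → author C.

author C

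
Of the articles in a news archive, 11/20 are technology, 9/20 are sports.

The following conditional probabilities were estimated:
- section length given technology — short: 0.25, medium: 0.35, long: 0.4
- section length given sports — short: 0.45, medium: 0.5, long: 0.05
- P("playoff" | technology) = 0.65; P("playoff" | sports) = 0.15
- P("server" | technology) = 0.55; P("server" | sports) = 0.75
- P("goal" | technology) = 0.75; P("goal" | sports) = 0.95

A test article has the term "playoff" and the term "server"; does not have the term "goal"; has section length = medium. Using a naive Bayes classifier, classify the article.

technology

technology: 0.55 × 0.35 × 0.65 × 0.55 × (1−0.75) = 0.0172046875
sports: 0.45 × 0.5 × 0.15 × 0.75 × (1−0.95) = 0.001265625
Highest score → technology.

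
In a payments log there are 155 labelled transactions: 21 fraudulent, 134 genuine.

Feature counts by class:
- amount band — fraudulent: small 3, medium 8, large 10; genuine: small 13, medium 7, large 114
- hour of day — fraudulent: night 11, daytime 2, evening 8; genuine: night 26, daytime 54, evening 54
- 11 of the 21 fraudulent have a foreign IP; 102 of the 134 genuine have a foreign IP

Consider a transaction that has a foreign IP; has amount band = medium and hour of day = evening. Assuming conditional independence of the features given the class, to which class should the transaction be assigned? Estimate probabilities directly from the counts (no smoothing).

fraudulent: (21/155) × (8/21) × (8/21) × (11/21) ≈ 0.0102992
genuine: (134/155) × (7/134) × (54/134) × (102/134) ≈ 0.0138532
Highest score → genuine.

genuine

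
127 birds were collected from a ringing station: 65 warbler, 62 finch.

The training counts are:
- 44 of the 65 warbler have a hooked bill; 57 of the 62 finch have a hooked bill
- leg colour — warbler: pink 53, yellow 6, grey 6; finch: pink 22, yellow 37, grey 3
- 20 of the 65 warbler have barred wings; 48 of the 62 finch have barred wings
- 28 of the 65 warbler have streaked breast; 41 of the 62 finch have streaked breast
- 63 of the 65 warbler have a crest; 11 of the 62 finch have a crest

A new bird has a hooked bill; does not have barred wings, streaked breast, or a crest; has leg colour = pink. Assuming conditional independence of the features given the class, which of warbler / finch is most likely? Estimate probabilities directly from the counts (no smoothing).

finch

warbler: (65/127) × (44/65) × (53/65) × (45/65) × (37/65) × (2/65) ≈ 0.00342543
finch: (62/127) × (57/62) × (22/62) × (14/62) × (21/62) × (51/62) ≈ 0.0100195
Highest score → finch.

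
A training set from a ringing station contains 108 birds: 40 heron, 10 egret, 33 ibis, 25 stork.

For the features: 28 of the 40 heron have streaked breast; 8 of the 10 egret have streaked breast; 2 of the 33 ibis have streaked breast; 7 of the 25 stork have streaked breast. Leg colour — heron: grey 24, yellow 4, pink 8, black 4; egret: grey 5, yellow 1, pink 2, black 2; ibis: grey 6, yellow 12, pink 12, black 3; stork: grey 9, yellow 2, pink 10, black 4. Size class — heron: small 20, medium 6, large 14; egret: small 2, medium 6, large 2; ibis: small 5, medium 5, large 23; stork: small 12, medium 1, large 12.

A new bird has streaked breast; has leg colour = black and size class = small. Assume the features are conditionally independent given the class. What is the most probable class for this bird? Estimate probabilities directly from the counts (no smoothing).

heron: (40/108) × (28/40) × (4/40) × (20/40) ≈ 0.012963
egret: (10/108) × (8/10) × (2/10) × (2/10) ≈ 0.00296296
ibis: (33/108) × (2/33) × (3/33) × (5/33) ≈ 0.000255076
stork: (25/108) × (7/25) × (4/25) × (12/25) ≈ 0.00497778
Highest score → heron.

heron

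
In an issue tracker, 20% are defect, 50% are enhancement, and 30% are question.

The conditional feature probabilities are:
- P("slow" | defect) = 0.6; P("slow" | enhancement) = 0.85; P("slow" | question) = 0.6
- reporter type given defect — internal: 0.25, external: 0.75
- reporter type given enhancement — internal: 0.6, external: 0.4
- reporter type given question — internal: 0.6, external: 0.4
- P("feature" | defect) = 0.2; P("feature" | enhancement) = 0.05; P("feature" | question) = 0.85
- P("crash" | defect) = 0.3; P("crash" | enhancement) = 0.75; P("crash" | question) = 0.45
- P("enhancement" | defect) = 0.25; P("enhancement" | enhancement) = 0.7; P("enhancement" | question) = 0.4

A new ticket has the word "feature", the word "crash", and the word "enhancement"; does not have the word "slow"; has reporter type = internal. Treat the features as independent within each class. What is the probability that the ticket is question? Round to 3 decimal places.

defect: 0.2 × (1−0.6) × 0.25 × 0.2 × 0.3 × 0.25 = 0.0003
enhancement: 0.5 × (1−0.85) × 0.6 × 0.05 × 0.75 × 0.7 = 0.00118125
question: 0.3 × (1−0.6) × 0.6 × 0.85 × 0.45 × 0.4 = 0.011016
P(question | x) = 0.011016 / 0.01249725 ≈ 0.881

0.881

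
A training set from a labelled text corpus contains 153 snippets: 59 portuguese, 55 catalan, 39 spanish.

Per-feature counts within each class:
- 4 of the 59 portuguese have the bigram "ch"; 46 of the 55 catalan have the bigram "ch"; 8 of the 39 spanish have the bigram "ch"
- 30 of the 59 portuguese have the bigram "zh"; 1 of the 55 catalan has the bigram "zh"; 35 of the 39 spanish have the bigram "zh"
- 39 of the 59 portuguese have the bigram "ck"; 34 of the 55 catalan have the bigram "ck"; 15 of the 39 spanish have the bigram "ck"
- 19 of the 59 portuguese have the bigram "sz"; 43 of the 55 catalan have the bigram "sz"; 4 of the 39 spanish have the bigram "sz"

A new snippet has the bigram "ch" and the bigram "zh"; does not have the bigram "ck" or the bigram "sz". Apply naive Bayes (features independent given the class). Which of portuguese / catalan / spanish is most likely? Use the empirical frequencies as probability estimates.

spanish

portuguese: (59/153) × (4/59) × (30/59) × (20/59) × (40/59) ≈ 0.00305509
catalan: (55/153) × (46/55) × (1/55) × (21/55) × (12/55) ≈ 0.000455385
spanish: (39/153) × (8/39) × (35/39) × (24/39) × (35/39) ≈ 0.0259151
Highest score → spanish.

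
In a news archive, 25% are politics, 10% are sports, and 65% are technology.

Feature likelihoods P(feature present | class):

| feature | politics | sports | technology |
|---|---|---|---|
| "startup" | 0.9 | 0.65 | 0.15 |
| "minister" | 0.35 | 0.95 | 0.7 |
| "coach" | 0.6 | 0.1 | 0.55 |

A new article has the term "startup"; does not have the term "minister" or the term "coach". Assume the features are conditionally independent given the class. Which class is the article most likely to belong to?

politics

politics: 0.25 × 0.9 × (1−0.35) × (1−0.6) = 0.0585
sports: 0.1 × 0.65 × (1−0.95) × (1−0.1) = 0.002925
technology: 0.65 × 0.15 × (1−0.7) × (1−0.55) = 0.0131625
Highest score → politics.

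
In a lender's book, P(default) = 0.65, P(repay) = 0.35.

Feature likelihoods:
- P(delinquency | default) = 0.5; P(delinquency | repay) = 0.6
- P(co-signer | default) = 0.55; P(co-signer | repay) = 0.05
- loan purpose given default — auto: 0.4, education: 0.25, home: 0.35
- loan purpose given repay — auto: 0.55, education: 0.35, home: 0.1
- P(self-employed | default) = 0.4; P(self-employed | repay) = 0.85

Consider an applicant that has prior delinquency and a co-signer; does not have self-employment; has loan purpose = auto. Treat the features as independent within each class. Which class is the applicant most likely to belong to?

default

default: 0.65 × 0.5 × 0.55 × 0.4 × (1−0.4) = 0.0429
repay: 0.35 × 0.6 × 0.05 × 0.55 × (1−0.85) = 0.00086625
Highest score → default.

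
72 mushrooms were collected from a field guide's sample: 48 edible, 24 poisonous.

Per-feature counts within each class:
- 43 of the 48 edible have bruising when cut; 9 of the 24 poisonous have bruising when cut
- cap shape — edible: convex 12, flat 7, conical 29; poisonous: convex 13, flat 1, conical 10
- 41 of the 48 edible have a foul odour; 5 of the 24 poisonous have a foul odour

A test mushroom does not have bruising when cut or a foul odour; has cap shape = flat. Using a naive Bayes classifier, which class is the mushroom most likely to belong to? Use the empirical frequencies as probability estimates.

edible: (48/72) × (5/48) × (7/48) × (7/48) ≈ 0.0014769
poisonous: (24/72) × (15/24) × (1/24) × (19/24) ≈ 0.00687211
Highest score → poisonous.

poisonous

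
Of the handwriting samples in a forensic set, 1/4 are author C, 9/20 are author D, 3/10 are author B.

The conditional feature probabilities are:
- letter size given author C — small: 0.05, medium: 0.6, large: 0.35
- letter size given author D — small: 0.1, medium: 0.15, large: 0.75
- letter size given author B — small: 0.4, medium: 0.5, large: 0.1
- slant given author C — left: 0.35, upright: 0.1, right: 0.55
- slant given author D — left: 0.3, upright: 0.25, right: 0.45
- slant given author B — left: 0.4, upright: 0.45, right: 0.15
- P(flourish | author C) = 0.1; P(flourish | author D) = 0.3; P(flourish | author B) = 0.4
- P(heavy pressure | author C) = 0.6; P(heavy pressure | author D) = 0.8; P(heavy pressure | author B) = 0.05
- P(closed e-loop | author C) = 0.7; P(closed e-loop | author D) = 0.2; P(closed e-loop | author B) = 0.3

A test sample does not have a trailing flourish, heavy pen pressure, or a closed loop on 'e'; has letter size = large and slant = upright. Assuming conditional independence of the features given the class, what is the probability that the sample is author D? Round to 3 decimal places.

author C: 0.25 × 0.35 × 0.1 × (1−0.1) × (1−0.6) × (1−0.7) = 0.000945
author D: 0.45 × 0.75 × 0.25 × (1−0.3) × (1−0.8) × (1−0.2) = 0.00945
author B: 0.3 × 0.1 × 0.45 × (1−0.4) × (1−0.05) × (1−0.3) = 0.0053865
P(author D | x) = 0.00945 / 0.0157815 ≈ 0.599

0.599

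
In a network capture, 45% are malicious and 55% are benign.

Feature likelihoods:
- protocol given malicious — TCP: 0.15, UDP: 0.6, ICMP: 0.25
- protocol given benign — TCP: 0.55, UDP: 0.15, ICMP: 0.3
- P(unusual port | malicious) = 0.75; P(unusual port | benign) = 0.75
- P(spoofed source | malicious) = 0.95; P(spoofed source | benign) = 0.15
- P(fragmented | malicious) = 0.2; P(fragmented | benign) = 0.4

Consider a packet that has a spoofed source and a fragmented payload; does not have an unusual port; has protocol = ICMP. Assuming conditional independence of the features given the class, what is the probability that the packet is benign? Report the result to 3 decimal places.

0.317

malicious: 0.45 × 0.25 × (1−0.75) × 0.95 × 0.2 = 0.00534375
benign: 0.55 × 0.3 × (1−0.75) × 0.15 × 0.4 = 0.002475
P(benign | x) = 0.002475 / 0.00781875 ≈ 0.317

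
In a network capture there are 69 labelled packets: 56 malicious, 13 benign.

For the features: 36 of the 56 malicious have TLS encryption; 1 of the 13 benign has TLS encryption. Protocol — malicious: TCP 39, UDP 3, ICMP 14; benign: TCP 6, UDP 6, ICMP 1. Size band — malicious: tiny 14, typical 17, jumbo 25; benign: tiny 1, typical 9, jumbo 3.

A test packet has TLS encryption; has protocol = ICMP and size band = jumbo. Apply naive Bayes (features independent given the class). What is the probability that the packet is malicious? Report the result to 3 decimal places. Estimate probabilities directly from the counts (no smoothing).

malicious: (56/69) × (36/56) × (14/56) × (25/56) ≈ 0.0582298
benign: (13/69) × (1/13) × (1/13) × (3/13) ≈ 0.000257268
P(malicious | x) = 0.0582298 / 0.058487068 ≈ 0.996

0.996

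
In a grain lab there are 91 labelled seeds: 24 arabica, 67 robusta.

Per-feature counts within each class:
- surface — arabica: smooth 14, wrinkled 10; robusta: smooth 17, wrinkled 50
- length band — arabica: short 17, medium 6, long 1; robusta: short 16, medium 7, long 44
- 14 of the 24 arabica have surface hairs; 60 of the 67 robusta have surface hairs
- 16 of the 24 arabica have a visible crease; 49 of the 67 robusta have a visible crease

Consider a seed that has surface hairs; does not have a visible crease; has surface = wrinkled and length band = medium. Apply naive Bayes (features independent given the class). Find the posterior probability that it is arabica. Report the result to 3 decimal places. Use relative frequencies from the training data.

arabica: (24/91) × (10/24) × (6/24) × (14/24) × (8/24) ≈ 0.00534188
robusta: (67/91) × (50/67) × (7/67) × (60/67) × (18/67) ≈ 0.013811
P(arabica | x) = 0.00534188 / 0.01915288 ≈ 0.279

0.279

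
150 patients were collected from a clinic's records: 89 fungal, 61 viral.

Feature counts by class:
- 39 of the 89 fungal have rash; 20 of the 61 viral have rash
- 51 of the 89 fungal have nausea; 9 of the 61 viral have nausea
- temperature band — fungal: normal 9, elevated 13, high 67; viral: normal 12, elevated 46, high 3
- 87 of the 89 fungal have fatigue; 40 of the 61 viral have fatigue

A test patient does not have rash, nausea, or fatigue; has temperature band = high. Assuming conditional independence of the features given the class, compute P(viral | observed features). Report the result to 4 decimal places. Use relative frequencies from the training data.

fungal: (89/150) × (50/89) × (38/89) × (67/89) × (2/89) ≈ 0.00240767
viral: (61/150) × (41/61) × (52/61) × (3/61) × (21/61) ≈ 0.003945
P(viral | x) = 0.003945 / 0.00635267 ≈ 0.6210

0.6210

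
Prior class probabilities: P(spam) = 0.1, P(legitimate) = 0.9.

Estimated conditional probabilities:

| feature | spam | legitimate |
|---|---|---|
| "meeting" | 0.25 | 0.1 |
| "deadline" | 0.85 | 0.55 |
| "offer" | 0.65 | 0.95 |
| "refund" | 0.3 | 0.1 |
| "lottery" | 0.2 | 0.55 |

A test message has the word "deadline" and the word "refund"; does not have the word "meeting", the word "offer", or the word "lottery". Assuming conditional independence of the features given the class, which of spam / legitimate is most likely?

spam

spam: 0.1 × (1−0.25) × 0.85 × (1−0.65) × 0.3 × (1−0.2) = 0.005355
legitimate: 0.9 × (1−0.1) × 0.55 × (1−0.95) × 0.1 × (1−0.55) = 0.001002375
Highest score → spam.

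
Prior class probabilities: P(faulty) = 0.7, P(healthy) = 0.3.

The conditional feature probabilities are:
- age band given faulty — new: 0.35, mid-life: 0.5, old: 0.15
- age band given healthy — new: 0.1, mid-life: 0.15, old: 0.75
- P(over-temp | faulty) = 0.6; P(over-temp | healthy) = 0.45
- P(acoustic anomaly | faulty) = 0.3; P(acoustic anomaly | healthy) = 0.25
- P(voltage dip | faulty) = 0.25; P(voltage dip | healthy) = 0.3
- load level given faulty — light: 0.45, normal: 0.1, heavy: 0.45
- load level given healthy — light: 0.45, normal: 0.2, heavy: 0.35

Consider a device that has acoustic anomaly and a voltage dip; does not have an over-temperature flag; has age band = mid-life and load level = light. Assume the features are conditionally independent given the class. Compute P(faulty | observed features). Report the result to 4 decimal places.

0.8498

faulty: 0.7 × 0.5 × (1−0.6) × 0.3 × 0.25 × 0.45 = 0.004725
healthy: 0.3 × 0.15 × (1−0.45) × 0.25 × 0.3 × 0.45 = 0.0008353125
P(faulty | x) = 0.004725 / 0.0055603125 ≈ 0.8498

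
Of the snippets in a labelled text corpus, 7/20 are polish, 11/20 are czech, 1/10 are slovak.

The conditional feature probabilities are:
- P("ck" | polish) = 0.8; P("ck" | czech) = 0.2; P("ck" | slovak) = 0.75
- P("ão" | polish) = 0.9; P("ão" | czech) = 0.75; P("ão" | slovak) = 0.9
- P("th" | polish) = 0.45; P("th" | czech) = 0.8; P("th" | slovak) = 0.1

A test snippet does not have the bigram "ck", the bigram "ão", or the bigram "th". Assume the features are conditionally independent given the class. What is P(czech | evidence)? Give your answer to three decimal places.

polish: 0.35 × (1−0.8) × (1−0.9) × (1−0.45) = 0.00385
czech: 0.55 × (1−0.2) × (1−0.75) × (1−0.8) = 0.022
slovak: 0.1 × (1−0.75) × (1−0.9) × (1−0.1) = 0.00225
P(czech | x) = 0.022 / 0.0281 ≈ 0.783

0.783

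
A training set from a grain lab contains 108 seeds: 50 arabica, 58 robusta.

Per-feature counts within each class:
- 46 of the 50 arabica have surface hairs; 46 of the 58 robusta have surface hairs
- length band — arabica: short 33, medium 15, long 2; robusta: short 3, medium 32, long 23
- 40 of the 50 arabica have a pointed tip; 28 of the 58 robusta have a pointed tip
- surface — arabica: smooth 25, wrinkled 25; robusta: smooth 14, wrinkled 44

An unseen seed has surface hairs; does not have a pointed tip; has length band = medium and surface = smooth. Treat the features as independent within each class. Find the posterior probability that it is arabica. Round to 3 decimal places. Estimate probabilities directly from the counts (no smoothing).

arabica: (50/108) × (46/50) × (15/50) × (10/50) × (25/50) ≈ 0.0127778
robusta: (58/108) × (46/58) × (32/58) × (30/58) × (14/58) ≈ 0.0293393
P(arabica | x) = 0.0127778 / 0.0421171 ≈ 0.303

0.303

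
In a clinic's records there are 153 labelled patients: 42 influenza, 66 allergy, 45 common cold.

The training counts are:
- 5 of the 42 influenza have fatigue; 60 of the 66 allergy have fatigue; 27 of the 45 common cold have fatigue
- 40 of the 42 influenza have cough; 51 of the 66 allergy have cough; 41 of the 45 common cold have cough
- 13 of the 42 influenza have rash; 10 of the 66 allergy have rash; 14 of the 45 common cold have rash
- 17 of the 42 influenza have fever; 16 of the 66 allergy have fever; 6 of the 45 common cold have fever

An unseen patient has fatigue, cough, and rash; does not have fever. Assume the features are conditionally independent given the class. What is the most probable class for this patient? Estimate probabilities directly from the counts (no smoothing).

influenza: (42/153) × (5/42) × (40/42) × (13/42) × (25/42) ≈ 0.00573422
allergy: (66/153) × (60/66) × (51/66) × (10/66) × (50/66) ≈ 0.0347831
common cold: (45/153) × (27/45) × (41/45) × (14/45) × (39/45) ≈ 0.0433522
Highest score → common cold.

common cold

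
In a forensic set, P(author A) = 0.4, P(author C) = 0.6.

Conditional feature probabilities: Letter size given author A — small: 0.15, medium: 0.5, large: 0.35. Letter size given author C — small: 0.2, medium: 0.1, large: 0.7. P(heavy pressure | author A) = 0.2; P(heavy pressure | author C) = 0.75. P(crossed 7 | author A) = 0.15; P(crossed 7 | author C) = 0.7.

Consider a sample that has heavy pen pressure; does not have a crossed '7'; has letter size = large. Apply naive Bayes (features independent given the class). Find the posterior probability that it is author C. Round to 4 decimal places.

author A: 0.4 × 0.35 × 0.2 × (1−0.15) = 0.0238
author C: 0.6 × 0.7 × 0.75 × (1−0.7) = 0.0945
P(author C | x) = 0.0945 / 0.1183 ≈ 0.7988

0.7988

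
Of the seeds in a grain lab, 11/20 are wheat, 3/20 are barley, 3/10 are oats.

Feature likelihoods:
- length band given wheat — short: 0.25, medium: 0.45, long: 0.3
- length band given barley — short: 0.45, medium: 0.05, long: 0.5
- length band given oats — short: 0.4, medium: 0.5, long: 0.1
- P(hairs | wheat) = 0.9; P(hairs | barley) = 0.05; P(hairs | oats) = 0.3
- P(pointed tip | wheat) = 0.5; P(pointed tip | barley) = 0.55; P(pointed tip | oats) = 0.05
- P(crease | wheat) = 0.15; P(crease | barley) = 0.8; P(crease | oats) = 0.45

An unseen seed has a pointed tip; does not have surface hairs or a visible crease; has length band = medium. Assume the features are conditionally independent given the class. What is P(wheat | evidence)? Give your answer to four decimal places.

0.7413

wheat: 0.55 × 0.45 × (1−0.9) × 0.5 × (1−0.15) = 0.01051875
barley: 0.15 × 0.05 × (1−0.05) × 0.55 × (1−0.8) = 0.00078375
oats: 0.3 × 0.5 × (1−0.3) × 0.05 × (1−0.45) = 0.0028875
P(wheat | x) = 0.01051875 / 0.01419 ≈ 0.7413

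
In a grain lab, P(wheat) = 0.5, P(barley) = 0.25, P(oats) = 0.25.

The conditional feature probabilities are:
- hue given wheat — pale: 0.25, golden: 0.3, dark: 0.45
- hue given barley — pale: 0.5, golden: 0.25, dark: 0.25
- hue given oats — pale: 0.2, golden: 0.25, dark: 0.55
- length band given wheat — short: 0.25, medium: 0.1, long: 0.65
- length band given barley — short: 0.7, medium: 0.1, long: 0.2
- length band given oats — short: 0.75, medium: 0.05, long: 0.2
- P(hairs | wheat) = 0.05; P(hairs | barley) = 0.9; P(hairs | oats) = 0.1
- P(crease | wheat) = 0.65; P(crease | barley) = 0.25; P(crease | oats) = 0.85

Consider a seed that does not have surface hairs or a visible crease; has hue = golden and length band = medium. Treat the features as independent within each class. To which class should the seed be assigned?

wheat: 0.5 × 0.3 × 0.1 × (1−0.05) × (1−0.65) = 0.0049875
barley: 0.25 × 0.25 × 0.1 × (1−0.9) × (1−0.25) = 0.00046875
oats: 0.25 × 0.25 × 0.05 × (1−0.1) × (1−0.85) = 0.000421875
Highest score → wheat.

wheat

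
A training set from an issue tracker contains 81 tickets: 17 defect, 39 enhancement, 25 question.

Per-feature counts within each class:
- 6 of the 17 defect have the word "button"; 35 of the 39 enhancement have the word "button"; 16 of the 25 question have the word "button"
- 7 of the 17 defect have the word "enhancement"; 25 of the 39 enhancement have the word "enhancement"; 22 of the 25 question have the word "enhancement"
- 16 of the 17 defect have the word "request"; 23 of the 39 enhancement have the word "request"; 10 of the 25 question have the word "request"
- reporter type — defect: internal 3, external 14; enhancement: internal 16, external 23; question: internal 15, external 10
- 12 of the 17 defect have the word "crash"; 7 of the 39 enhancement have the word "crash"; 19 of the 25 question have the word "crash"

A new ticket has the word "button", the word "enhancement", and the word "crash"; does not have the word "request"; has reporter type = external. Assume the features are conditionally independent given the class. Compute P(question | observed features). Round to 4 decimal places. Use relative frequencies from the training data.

defect: (17/81) × (6/17) × (7/17) × (1/17) × (14/17) × (12/17) ≈ 0.00104298
enhancement: (39/81) × (35/39) × (25/39) × (16/39) × (23/39) × (7/39) ≈ 0.0120285
question: (25/81) × (16/25) × (22/25) × (15/25) × (10/25) × (19/25) ≈ 0.0317061
P(question | x) = 0.0317061 / 0.04477758 ≈ 0.7081

0.7081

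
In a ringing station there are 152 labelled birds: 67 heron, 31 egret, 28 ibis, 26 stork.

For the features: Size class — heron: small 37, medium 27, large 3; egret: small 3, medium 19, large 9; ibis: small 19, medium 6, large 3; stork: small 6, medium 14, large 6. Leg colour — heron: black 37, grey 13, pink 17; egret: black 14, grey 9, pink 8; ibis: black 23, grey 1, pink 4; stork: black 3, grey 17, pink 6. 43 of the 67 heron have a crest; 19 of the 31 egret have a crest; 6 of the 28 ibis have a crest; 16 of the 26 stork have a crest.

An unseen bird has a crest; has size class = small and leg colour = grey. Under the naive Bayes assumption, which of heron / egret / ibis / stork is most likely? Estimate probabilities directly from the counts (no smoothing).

heron: (67/152) × (37/67) × (13/67) × (43/67) ≈ 0.0303124
egret: (31/152) × (3/31) × (9/31) × (19/31) ≈ 0.00351197
ibis: (28/152) × (19/28) × (1/28) × (6/28) ≈ 0.000956633
stork: (26/152) × (6/26) × (17/26) × (16/26) ≈ 0.0158829
Highest score → heron.

heron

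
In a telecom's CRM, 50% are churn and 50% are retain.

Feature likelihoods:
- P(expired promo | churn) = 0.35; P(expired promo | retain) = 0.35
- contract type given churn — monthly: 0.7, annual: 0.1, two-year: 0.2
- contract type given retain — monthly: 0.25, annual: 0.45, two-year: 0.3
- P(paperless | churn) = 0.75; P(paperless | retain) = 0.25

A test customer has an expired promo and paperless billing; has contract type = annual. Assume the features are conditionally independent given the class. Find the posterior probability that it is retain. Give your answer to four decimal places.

churn: 0.5 × 0.35 × 0.1 × 0.75 = 0.013125
retain: 0.5 × 0.35 × 0.45 × 0.25 = 0.0196875
P(retain | x) = 0.0196875 / 0.0328125 ≈ 0.6000

0.6000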